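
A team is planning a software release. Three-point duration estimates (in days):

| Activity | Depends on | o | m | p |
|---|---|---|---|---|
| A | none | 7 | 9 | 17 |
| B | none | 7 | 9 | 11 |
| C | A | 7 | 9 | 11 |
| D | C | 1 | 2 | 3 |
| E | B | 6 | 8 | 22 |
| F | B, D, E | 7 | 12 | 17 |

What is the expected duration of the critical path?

33 days

te_A = (7 + 4·9 + 17)/6 = 60/6 = 10
te_B = (7 + 4·9 + 11)/6 = 54/6 = 9
te_C = (7 + 4·9 + 11)/6 = 54/6 = 9
te_D = (1 + 4·2 + 3)/6 = 12/6 = 2
te_E = (6 + 4·8 + 22)/6 = 60/6 = 10
te_F = (7 + 4·12 + 17)/6 = 72/6 = 12

Forward pass:
ES_A = 0; EF_A = 10
ES_B = 0; EF_B = 9
ES_C = 10; EF_C = 10+9 = 19
ES_D = 19; EF_D = 19+2 = 21
ES_E = 9; EF_E = 9+10 = 19
ES_F = max(EF_B=9, EF_D=21, EF_E=19) = 21; EF_F = 21+12 = 33
Expected project duration μ = 33 days. Critical path: A → C → D → F.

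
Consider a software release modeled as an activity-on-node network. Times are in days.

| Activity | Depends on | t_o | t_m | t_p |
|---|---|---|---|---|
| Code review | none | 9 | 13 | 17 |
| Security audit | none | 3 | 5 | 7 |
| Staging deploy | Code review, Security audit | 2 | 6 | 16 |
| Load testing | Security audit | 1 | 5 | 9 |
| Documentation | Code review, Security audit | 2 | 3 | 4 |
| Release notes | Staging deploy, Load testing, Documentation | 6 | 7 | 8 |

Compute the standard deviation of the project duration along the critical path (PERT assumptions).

te_Code review = (9 + 4·13 + 17)/6 = 78/6 = 13; σ²_Code review = ((17−9)/6)² = 1.778
te_Security audit = (3 + 4·5 + 7)/6 = 30/6 = 5; σ²_Security audit = ((7−3)/6)² = 0.444
te_Staging deploy = (2 + 4·6 + 16)/6 = 42/6 = 7; σ²_Staging deploy = ((16−2)/6)² = 5.444
te_Load testing = (1 + 4·5 + 9)/6 = 30/6 = 5; σ²_Load testing = ((9−1)/6)² = 1.778
te_Documentation = (2 + 4·3 + 4)/6 = 18/6 = 3; σ²_Documentation = ((4−2)/6)² = 0.111
te_Release notes = (6 + 4·7 + 8)/6 = 42/6 = 7; σ²_Release notes = ((8−6)/6)² = 0.111

Forward pass:
ES_Code review = 0; EF_Code review = 13
ES_Security audit = 0; EF_Security audit = 5
ES_Staging deploy = max(EF_Code review=13, EF_Security audit=5) = 13; EF_Staging deploy = 13+7 = 20
ES_Load testing = 5; EF_Load testing = 5+5 = 10
ES_Documentation = max(EF_Code review=13, EF_Security audit=5) = 13; EF_Documentation = 13+3 = 16
ES_Release notes = max(EF_Staging deploy=20, EF_Load testing=10, EF_Documentation=16) = 20; EF_Release notes = 20+7 = 27
Expected project duration μ = 27 days. Critical path: Code review → Staging deploy → Release notes.

Variance along critical path = 1.778 + 5.444 + 0.111 = 7.333
σ = √7.333 = 2.708 days

2.71 days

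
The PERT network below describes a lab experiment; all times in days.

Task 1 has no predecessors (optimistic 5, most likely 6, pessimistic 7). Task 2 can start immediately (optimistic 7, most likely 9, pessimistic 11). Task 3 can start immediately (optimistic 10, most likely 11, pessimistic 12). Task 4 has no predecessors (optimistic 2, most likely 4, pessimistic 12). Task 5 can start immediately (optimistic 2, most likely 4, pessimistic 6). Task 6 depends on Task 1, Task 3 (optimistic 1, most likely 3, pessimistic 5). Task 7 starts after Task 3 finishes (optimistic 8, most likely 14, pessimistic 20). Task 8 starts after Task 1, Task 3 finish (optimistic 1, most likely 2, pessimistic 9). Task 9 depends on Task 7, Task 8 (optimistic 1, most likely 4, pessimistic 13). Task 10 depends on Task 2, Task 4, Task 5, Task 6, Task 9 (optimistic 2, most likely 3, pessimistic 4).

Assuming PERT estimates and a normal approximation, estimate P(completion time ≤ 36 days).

0.852

te_Task 1 = (5 + 4·6 + 7)/6 = 36/6 = 6; σ²_Task 1 = ((7−5)/6)² = 0.111
te_Task 2 = (7 + 4·9 + 11)/6 = 54/6 = 9; σ²_Task 2 = ((11−7)/6)² = 0.444
te_Task 3 = (10 + 4·11 + 12)/6 = 66/6 = 11; σ²_Task 3 = ((12−10)/6)² = 0.111
te_Task 4 = (2 + 4·4 + 12)/6 = 30/6 = 5; σ²_Task 4 = ((12−2)/6)² = 2.778
te_Task 5 = (2 + 4·4 + 6)/6 = 24/6 = 4; σ²_Task 5 = ((6−2)/6)² = 0.444
te_Task 6 = (1 + 4·3 + 5)/6 = 18/6 = 3; σ²_Task 6 = ((5−1)/6)² = 0.444
te_Task 7 = (8 + 4·14 + 20)/6 = 84/6 = 14; σ²_Task 7 = ((20−8)/6)² = 4.000
te_Task 8 = (1 + 4·2 + 9)/6 = 18/6 = 3; σ²_Task 8 = ((9−1)/6)² = 1.778
te_Task 9 = (1 + 4·4 + 13)/6 = 30/6 = 5; σ²_Task 9 = ((13−1)/6)² = 4.000
te_Task 10 = (2 + 4·3 + 4)/6 = 18/6 = 3; σ²_Task 10 = ((4−2)/6)² = 0.111

Forward pass:
ES_Task 1 = 0; EF_Task 1 = 6
ES_Task 2 = 0; EF_Task 2 = 9
ES_Task 3 = 0; EF_Task 3 = 11
ES_Task 4 = 0; EF_Task 4 = 5
ES_Task 5 = 0; EF_Task 5 = 4
ES_Task 6 = max(EF_Task 1=6, EF_Task 3=11) = 11; EF_Task 6 = 11+3 = 14
ES_Task 7 = 11; EF_Task 7 = 11+14 = 25
ES_Task 8 = max(EF_Task 1=6, EF_Task 3=11) = 11; EF_Task 8 = 11+3 = 14
ES_Task 9 = max(EF_Task 7=25, EF_Task 8=14) = 25; EF_Task 9 = 25+5 = 30
ES_Task 10 = max(EF_Task 2=9, EF_Task 4=5, EF_Task 5=4, EF_Task 6=14, EF_Task 9=30) = 30; EF_Task 10 = 30+3 = 33
Expected project duration μ = 33 days. Critical path: Task 3 → Task 7 → Task 9 → Task 10.

Variance along critical path = 0.111 + 4.000 + 4.000 + 0.111 = 8.222; σ = √8.222 = 2.867 days.
Z = (36 − 33) / 2.867 = 1.046
P(T ≤ 36) = Φ(1.046) ≈ 0.852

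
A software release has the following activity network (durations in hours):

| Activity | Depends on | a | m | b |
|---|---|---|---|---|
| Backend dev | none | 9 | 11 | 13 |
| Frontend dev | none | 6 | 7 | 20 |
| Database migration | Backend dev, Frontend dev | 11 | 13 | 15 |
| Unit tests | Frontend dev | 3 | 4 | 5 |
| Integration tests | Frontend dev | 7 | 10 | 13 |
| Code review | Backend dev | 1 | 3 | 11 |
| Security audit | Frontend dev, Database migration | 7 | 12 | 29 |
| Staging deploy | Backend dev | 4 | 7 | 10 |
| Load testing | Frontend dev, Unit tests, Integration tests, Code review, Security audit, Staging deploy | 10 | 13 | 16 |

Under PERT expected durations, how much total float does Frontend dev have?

2 hours

te_Backend dev = (9 + 4·11 + 13)/6 = 66/6 = 11
te_Frontend dev = (6 + 4·7 + 20)/6 = 54/6 = 9
te_Database migration = (11 + 4·13 + 15)/6 = 78/6 = 13
te_Unit tests = (3 + 4·4 + 5)/6 = 24/6 = 4
te_Integration tests = (7 + 4·10 + 13)/6 = 60/6 = 10
te_Code review = (1 + 4·3 + 11)/6 = 24/6 = 4
te_Security audit = (7 + 4·12 + 29)/6 = 84/6 = 14
te_Staging deploy = (4 + 4·7 + 10)/6 = 42/6 = 7
te_Load testing = (10 + 4·13 + 16)/6 = 78/6 = 13

Forward pass:
ES_Backend dev = 0; EF_Backend dev = 11
ES_Frontend dev = 0; EF_Frontend dev = 9
ES_Database migration = max(EF_Backend dev=11, EF_Frontend dev=9) = 11; EF_Database migration = 11+13 = 24
ES_Unit tests = 9; EF_Unit tests = 9+4 = 13
ES_Integration tests = 9; EF_Integration tests = 9+10 = 19
ES_Code review = 11; EF_Code review = 11+4 = 15
ES_Security audit = max(EF_Frontend dev=9, EF_Database migration=24) = 24; EF_Security audit = 24+14 = 38
ES_Staging deploy = 11; EF_Staging deploy = 11+7 = 18
ES_Load testing = max(EF_Frontend dev=9, EF_Unit tests=13, EF_Integration tests=19, EF_Code review=15, EF_Security audit=38, EF_Staging deploy=18) = 38; EF_Load testing = 38+13 = 51
Expected project duration μ = 51 hours. Critical path: Backend dev → Database migration → Security audit → Load testing.

Backward pass:
LF_Load testing = 51; LS_Load testing = 51−13 = 38
LF_Staging deploy = LS_Load testing = 38; LS_Staging deploy = 38−7 = 31
LF_Security audit = LS_Load testing = 38; LS_Security audit = 38−14 = 24
LF_Code review = LS_Load testing = 38; LS_Code review = 38−4 = 34
LF_Integration tests = LS_Load testing = 38; LS_Integration tests = 38−10 = 28
LF_Unit tests = LS_Load testing = 38; LS_Unit tests = 38−4 = 34
LF_Database migration = LS_Security audit = 24; LS_Database migration = 24−13 = 11
LF_Frontend dev = min(LS_Database migration=11, LS_Unit tests=34, LS_Integration tests=28, LS_Security audit=24, LS_Load testing=38) = 11; LS_Frontend dev = 11−9 = 2
LF_Backend dev = min(LS_Database migration=11, LS_Code review=34, LS_Staging deploy=31) = 11; LS_Backend dev = 11−11 = 0
Slack_Frontend dev = LS_Frontend dev − ES_Frontend dev = 2 − 0 = 2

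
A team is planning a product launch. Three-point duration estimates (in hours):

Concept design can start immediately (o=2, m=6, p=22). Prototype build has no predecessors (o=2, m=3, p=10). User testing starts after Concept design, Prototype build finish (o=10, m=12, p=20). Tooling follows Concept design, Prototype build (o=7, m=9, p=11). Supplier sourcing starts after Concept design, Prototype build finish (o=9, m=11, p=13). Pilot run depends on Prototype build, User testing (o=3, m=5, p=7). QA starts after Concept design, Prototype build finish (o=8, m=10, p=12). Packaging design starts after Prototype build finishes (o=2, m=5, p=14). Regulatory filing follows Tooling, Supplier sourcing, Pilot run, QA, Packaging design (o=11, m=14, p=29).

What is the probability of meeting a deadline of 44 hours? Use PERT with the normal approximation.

te_Concept design = (2 + 4·6 + 22)/6 = 48/6 = 8; σ²_Concept design = ((22−2)/6)² = 11.111
te_Prototype build = (2 + 4·3 + 10)/6 = 24/6 = 4; σ²_Prototype build = ((10−2)/6)² = 1.778
te_User testing = (10 + 4·12 + 20)/6 = 78/6 = 13; σ²_User testing = ((20−10)/6)² = 2.778
te_Tooling = (7 + 4·9 + 11)/6 = 54/6 = 9; σ²_Tooling = ((11−7)/6)² = 0.444
te_Supplier sourcing = (9 + 4·11 + 13)/6 = 66/6 = 11; σ²_Supplier sourcing = ((13−9)/6)² = 0.444
te_Pilot run = (3 + 4·5 + 7)/6 = 30/6 = 5; σ²_Pilot run = ((7−3)/6)² = 0.444
te_QA = (8 + 4·10 + 12)/6 = 60/6 = 10; σ²_QA = ((12−8)/6)² = 0.444
te_Packaging design = (2 + 4·5 + 14)/6 = 36/6 = 6; σ²_Packaging design = ((14−2)/6)² = 4.000
te_Regulatory filing = (11 + 4·14 + 29)/6 = 96/6 = 16; σ²_Regulatory filing = ((29−11)/6)² = 9.000

Forward pass:
ES_Concept design = 0; EF_Concept design = 8
ES_Prototype build = 0; EF_Prototype build = 4
ES_User testing = max(EF_Concept design=8, EF_Prototype build=4) = 8; EF_User testing = 8+13 = 21
ES_Tooling = max(EF_Concept design=8, EF_Prototype build=4) = 8; EF_Tooling = 8+9 = 17
ES_Supplier sourcing = max(EF_Concept design=8, EF_Prototype build=4) = 8; EF_Supplier sourcing = 8+11 = 19
ES_Pilot run = max(EF_Prototype build=4, EF_User testing=21) = 21; EF_Pilot run = 21+5 = 26
ES_QA = max(EF_Concept design=8, EF_Prototype build=4) = 8; EF_QA = 8+10 = 18
ES_Packaging design = 4; EF_Packaging design = 4+6 = 10
ES_Regulatory filing = max(EF_Tooling=17, EF_Supplier sourcing=19, EF_Pilot run=26, EF_QA=18, EF_Packaging design=10) = 26; EF_Regulatory filing = 26+16 = 42
Expected project duration μ = 42 hours. Critical path: Concept design → User testing → Pilot run → Regulatory filing.

Variance along critical path = 11.111 + 2.778 + 0.444 + 9.000 = 23.333; σ = √23.333 = 4.830 hours.
Z = (44 − 42) / 4.830 = 0.414
P(T ≤ 44) = Φ(0.414) ≈ 0.661

0.661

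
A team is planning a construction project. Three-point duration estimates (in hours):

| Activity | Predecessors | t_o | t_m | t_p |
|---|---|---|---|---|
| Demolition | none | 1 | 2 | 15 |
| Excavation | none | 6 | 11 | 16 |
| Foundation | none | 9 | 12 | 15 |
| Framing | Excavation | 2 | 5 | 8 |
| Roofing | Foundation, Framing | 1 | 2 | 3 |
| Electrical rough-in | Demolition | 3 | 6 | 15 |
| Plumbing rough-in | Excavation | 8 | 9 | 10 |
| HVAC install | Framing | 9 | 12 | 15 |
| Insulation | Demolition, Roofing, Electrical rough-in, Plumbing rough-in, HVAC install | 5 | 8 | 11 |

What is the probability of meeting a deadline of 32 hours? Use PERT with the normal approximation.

0.048

te_Demolition = (1 + 4·2 + 15)/6 = 24/6 = 4; σ²_Demolition = ((15−1)/6)² = 5.444
te_Excavation = (6 + 4·11 + 16)/6 = 66/6 = 11; σ²_Excavation = ((16−6)/6)² = 2.778
te_Foundation = (9 + 4·12 + 15)/6 = 72/6 = 12; σ²_Foundation = ((15−9)/6)² = 1.000
te_Framing = (2 + 4·5 + 8)/6 = 30/6 = 5; σ²_Framing = ((8−2)/6)² = 1.000
te_Roofing = (1 + 4·2 + 3)/6 = 12/6 = 2; σ²_Roofing = ((3−1)/6)² = 0.111
te_Electrical rough-in = (3 + 4·6 + 15)/6 = 42/6 = 7; σ²_Electrical rough-in = ((15−3)/6)² = 4.000
te_Plumbing rough-in = (8 + 4·9 + 10)/6 = 54/6 = 9; σ²_Plumbing rough-in = ((10−8)/6)² = 0.111
te_HVAC install = (9 + 4·12 + 15)/6 = 72/6 = 12; σ²_HVAC install = ((15−9)/6)² = 1.000
te_Insulation = (5 + 4·8 + 11)/6 = 48/6 = 8; σ²_Insulation = ((11−5)/6)² = 1.000

Forward pass:
ES_Demolition = 0; EF_Demolition = 4
ES_Excavation = 0; EF_Excavation = 11
ES_Foundation = 0; EF_Foundation = 12
ES_Framing = 11; EF_Framing = 11+5 = 16
ES_Roofing = max(EF_Foundation=12, EF_Framing=16) = 16; EF_Roofing = 16+2 = 18
ES_Electrical rough-in = 4; EF_Electrical rough-in = 4+7 = 11
ES_Plumbing rough-in = 11; EF_Plumbing rough-in = 11+9 = 20
ES_HVAC install = 16; EF_HVAC install = 16+12 = 28
ES_Insulation = max(EF_Demolition=4, EF_Roofing=18, EF_Electrical rough-in=11, EF_Plumbing rough-in=20, EF_HVAC install=28) = 28; EF_Insulation = 28+8 = 36
Expected project duration μ = 36 hours. Critical path: Excavation → Framing → HVAC install → Insulation.

Variance along critical path = 2.778 + 1.000 + 1.000 + 1.000 = 5.778; σ = √5.778 = 2.404 hours.
Z = (32 − 36) / 2.404 = -1.664
P(T ≤ 32) = Φ(-1.664) ≈ 0.048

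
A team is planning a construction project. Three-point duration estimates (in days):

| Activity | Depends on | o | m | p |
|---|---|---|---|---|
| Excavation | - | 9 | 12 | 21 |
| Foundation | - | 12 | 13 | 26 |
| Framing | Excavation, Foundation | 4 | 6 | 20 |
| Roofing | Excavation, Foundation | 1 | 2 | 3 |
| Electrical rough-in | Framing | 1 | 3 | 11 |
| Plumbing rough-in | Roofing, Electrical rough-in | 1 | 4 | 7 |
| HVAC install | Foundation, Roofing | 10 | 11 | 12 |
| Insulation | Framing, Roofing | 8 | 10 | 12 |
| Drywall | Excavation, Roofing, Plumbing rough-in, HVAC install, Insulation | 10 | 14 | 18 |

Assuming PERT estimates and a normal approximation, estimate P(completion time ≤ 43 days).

0.149

te_Excavation = (9 + 4·12 + 21)/6 = 78/6 = 13; σ²_Excavation = ((21−9)/6)² = 4.000
te_Foundation = (12 + 4·13 + 26)/6 = 90/6 = 15; σ²_Foundation = ((26−12)/6)² = 5.444
te_Framing = (4 + 4·6 + 20)/6 = 48/6 = 8; σ²_Framing = ((20−4)/6)² = 7.111
te_Roofing = (1 + 4·2 + 3)/6 = 12/6 = 2; σ²_Roofing = ((3−1)/6)² = 0.111
te_Electrical rough-in = (1 + 4·3 + 11)/6 = 24/6 = 4; σ²_Electrical rough-in = ((11−1)/6)² = 2.778
te_Plumbing rough-in = (1 + 4·4 + 7)/6 = 24/6 = 4; σ²_Plumbing rough-in = ((7−1)/6)² = 1.000
te_HVAC install = (10 + 4·11 + 12)/6 = 66/6 = 11; σ²_HVAC install = ((12−10)/6)² = 0.111
te_Insulation = (8 + 4·10 + 12)/6 = 60/6 = 10; σ²_Insulation = ((12−8)/6)² = 0.444
te_Drywall = (10 + 4·14 + 18)/6 = 84/6 = 14; σ²_Drywall = ((18−10)/6)² = 1.778

Forward pass:
ES_Excavation = 0; EF_Excavation = 13
ES_Foundation = 0; EF_Foundation = 15
ES_Framing = max(EF_Excavation=13, EF_Foundation=15) = 15; EF_Framing = 15+8 = 23
ES_Roofing = max(EF_Excavation=13, EF_Foundation=15) = 15; EF_Roofing = 15+2 = 17
ES_Electrical rough-in = 23; EF_Electrical rough-in = 23+4 = 27
ES_Plumbing rough-in = max(EF_Roofing=17, EF_Electrical rough-in=27) = 27; EF_Plumbing rough-in = 27+4 = 31
ES_HVAC install = max(EF_Foundation=15, EF_Roofing=17) = 17; EF_HVAC install = 17+11 = 28
ES_Insulation = max(EF_Framing=23, EF_Roofing=17) = 23; EF_Insulation = 23+10 = 33
ES_Drywall = max(EF_Excavation=13, EF_Roofing=17, EF_Plumbing rough-in=31, EF_HVAC install=28, EF_Insulation=33) = 33; EF_Drywall = 33+14 = 47
Expected project duration μ = 47 days. Critical path: Foundation → Framing → Insulation → Drywall.

Variance along critical path = 5.444 + 7.111 + 0.444 + 1.778 = 14.778; σ = √14.778 = 3.844 days.
Z = (43 − 47) / 3.844 = -1.041
P(T ≤ 43) = Φ(-1.041) ≈ 0.149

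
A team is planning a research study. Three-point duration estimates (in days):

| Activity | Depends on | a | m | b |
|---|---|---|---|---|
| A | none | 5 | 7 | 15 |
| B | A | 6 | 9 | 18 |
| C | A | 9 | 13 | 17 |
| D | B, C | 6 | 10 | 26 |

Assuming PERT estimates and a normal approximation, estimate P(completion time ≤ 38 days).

te_A = (5 + 4·7 + 15)/6 = 48/6 = 8; σ²_A = ((15−5)/6)² = 2.778
te_B = (6 + 4·9 + 18)/6 = 60/6 = 10; σ²_B = ((18−6)/6)² = 4.000
te_C = (9 + 4·13 + 17)/6 = 78/6 = 13; σ²_C = ((17−9)/6)² = 1.778
te_D = (6 + 4·10 + 26)/6 = 72/6 = 12; σ²_D = ((26−6)/6)² = 11.111

Forward pass:
ES_A = 0; EF_A = 8
ES_B = 8; EF_B = 8+10 = 18
ES_C = 8; EF_C = 8+13 = 21
ES_D = max(EF_B=18, EF_C=21) = 21; EF_D = 21+12 = 33
Expected project duration μ = 33 days. Critical path: A → C → D.

Variance along critical path = 2.778 + 1.778 + 11.111 = 15.667; σ = √15.667 = 3.958 days.
Z = (38 − 33) / 3.958 = 1.263
P(T ≤ 38) = Φ(1.263) ≈ 0.897

0.897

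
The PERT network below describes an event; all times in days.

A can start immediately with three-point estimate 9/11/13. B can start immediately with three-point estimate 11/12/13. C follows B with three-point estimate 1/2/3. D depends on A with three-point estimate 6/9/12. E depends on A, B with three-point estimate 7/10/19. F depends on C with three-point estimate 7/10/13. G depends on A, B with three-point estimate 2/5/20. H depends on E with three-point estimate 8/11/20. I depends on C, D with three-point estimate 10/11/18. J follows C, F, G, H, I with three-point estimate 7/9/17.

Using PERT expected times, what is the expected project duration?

te_A = (9 + 4·11 + 13)/6 = 66/6 = 11
te_B = (11 + 4·12 + 13)/6 = 72/6 = 12
te_C = (1 + 4·2 + 3)/6 = 12/6 = 2
te_D = (6 + 4·9 + 12)/6 = 54/6 = 9
te_E = (7 + 4·10 + 19)/6 = 66/6 = 11
te_F = (7 + 4·10 + 13)/6 = 60/6 = 10
te_G = (2 + 4·5 + 20)/6 = 42/6 = 7
te_H = (8 + 4·11 + 20)/6 = 72/6 = 12
te_I = (10 + 4·11 + 18)/6 = 72/6 = 12
te_J = (7 + 4·9 + 17)/6 = 60/6 = 10

Forward pass:
ES_A = 0; EF_A = 11
ES_B = 0; EF_B = 12
ES_C = 12; EF_C = 12+2 = 14
ES_D = 11; EF_D = 11+9 = 20
ES_E = max(EF_A=11, EF_B=12) = 12; EF_E = 12+11 = 23
ES_F = 14; EF_F = 14+10 = 24
ES_G = max(EF_A=11, EF_B=12) = 12; EF_G = 12+7 = 19
ES_H = 23; EF_H = 23+12 = 35
ES_I = max(EF_C=14, EF_D=20) = 20; EF_I = 20+12 = 32
ES_J = max(EF_C=14, EF_F=24, EF_G=19, EF_H=35, EF_I=32) = 35; EF_J = 35+10 = 45
Expected project duration μ = 45 days. Critical path: B → E → H → J.

45 days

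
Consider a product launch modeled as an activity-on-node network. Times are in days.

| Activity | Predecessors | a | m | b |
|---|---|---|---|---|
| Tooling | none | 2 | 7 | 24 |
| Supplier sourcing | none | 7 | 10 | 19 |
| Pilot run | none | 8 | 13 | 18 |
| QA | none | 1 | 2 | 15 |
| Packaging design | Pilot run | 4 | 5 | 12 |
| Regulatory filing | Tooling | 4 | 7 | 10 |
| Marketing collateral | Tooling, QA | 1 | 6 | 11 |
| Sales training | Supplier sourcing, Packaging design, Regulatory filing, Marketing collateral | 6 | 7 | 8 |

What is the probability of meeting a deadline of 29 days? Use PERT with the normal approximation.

te_Tooling = (2 + 4·7 + 24)/6 = 54/6 = 9; σ²_Tooling = ((24−2)/6)² = 13.444
te_Supplier sourcing = (7 + 4·10 + 19)/6 = 66/6 = 11; σ²_Supplier sourcing = ((19−7)/6)² = 4.000
te_Pilot run = (8 + 4·13 + 18)/6 = 78/6 = 13; σ²_Pilot run = ((18−8)/6)² = 2.778
te_QA = (1 + 4·2 + 15)/6 = 24/6 = 4; σ²_QA = ((15−1)/6)² = 5.444
te_Packaging design = (4 + 4·5 + 12)/6 = 36/6 = 6; σ²_Packaging design = ((12−4)/6)² = 1.778
te_Regulatory filing = (4 + 4·7 + 10)/6 = 42/6 = 7; σ²_Regulatory filing = ((10−4)/6)² = 1.000
te_Marketing collateral = (1 + 4·6 + 11)/6 = 36/6 = 6; σ²_Marketing collateral = ((11−1)/6)² = 2.778
te_Sales training = (6 + 4·7 + 8)/6 = 42/6 = 7; σ²_Sales training = ((8−6)/6)² = 0.111

Forward pass:
ES_Tooling = 0; EF_Tooling = 9
ES_Supplier sourcing = 0; EF_Supplier sourcing = 11
ES_Pilot run = 0; EF_Pilot run = 13
ES_QA = 0; EF_QA = 4
ES_Packaging design = 13; EF_Packaging design = 13+6 = 19
ES_Regulatory filing = 9; EF_Regulatory filing = 9+7 = 16
ES_Marketing collateral = max(EF_Tooling=9, EF_QA=4) = 9; EF_Marketing collateral = 9+6 = 15
ES_Sales training = max(EF_Supplier sourcing=11, EF_Packaging design=19, EF_Regulatory filing=16, EF_Marketing collateral=15) = 19; EF_Sales training = 19+7 = 26
Expected project duration μ = 26 days. Critical path: Pilot run → Packaging design → Sales training.

Variance along critical path = 2.778 + 1.778 + 0.111 = 4.667; σ = √4.667 = 2.160 days.
Z = (29 − 26) / 2.160 = 1.389
P(T ≤ 29) = Φ(1.389) ≈ 0.918

0.918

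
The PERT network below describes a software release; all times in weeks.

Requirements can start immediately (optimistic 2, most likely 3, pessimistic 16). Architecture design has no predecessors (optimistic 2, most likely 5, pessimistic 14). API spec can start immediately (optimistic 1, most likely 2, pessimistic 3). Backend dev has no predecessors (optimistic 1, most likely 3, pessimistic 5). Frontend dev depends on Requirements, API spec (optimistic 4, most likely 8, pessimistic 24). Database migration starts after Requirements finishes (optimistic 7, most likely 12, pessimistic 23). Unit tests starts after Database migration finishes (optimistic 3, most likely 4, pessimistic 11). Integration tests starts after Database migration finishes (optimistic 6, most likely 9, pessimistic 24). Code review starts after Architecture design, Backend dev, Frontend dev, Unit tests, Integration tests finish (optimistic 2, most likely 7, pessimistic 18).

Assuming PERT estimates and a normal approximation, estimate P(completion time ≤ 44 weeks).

te_Requirements = (2 + 4·3 + 16)/6 = 30/6 = 5; σ²_Requirements = ((16−2)/6)² = 5.444
te_Architecture design = (2 + 4·5 + 14)/6 = 36/6 = 6; σ²_Architecture design = ((14−2)/6)² = 4.000
te_API spec = (1 + 4·2 + 3)/6 = 12/6 = 2; σ²_API spec = ((3−1)/6)² = 0.111
te_Backend dev = (1 + 4·3 + 5)/6 = 18/6 = 3; σ²_Backend dev = ((5−1)/6)² = 0.444
te_Frontend dev = (4 + 4·8 + 24)/6 = 60/6 = 10; σ²_Frontend dev = ((24−4)/6)² = 11.111
te_Database migration = (7 + 4·12 + 23)/6 = 78/6 = 13; σ²_Database migration = ((23−7)/6)² = 7.111
te_Unit tests = (3 + 4·4 + 11)/6 = 30/6 = 5; σ²_Unit tests = ((11−3)/6)² = 1.778
te_Integration tests = (6 + 4·9 + 24)/6 = 66/6 = 11; σ²_Integration tests = ((24−6)/6)² = 9.000
te_Code review = (2 + 4·7 + 18)/6 = 48/6 = 8; σ²_Code review = ((18−2)/6)² = 7.111

Forward pass:
ES_Requirements = 0; EF_Requirements = 5
ES_Architecture design = 0; EF_Architecture design = 6
ES_API spec = 0; EF_API spec = 2
ES_Backend dev = 0; EF_Backend dev = 3
ES_Frontend dev = max(EF_Requirements=5, EF_API spec=2) = 5; EF_Frontend dev = 5+10 = 15
ES_Database migration = 5; EF_Database migration = 5+13 = 18
ES_Unit tests = 18; EF_Unit tests = 18+5 = 23
ES_Integration tests = 18; EF_Integration tests = 18+11 = 29
ES_Code review = max(EF_Architecture design=6, EF_Backend dev=3, EF_Frontend dev=15, EF_Unit tests=23, EF_Integration tests=29) = 29; EF_Code review = 29+8 = 37
Expected project duration μ = 37 weeks. Critical path: Requirements → Database migration → Integration tests → Code review.

Variance along critical path = 5.444 + 7.111 + 9.000 + 7.111 = 28.667; σ = √28.667 = 5.354 weeks.
Z = (44 − 37) / 5.354 = 1.307
P(T ≤ 44) = Φ(1.307) ≈ 0.904

0.904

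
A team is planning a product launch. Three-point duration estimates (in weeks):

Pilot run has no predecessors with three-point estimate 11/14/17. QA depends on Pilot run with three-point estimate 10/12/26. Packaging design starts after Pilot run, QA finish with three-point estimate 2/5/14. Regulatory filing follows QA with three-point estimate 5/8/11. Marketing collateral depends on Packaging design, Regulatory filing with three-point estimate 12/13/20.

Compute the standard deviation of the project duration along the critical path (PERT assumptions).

te_Pilot run = (11 + 4·14 + 17)/6 = 84/6 = 14; σ²_Pilot run = ((17−11)/6)² = 1.000
te_QA = (10 + 4·12 + 26)/6 = 84/6 = 14; σ²_QA = ((26−10)/6)² = 7.111
te_Packaging design = (2 + 4·5 + 14)/6 = 36/6 = 6; σ²_Packaging design = ((14−2)/6)² = 4.000
te_Regulatory filing = (5 + 4·8 + 11)/6 = 48/6 = 8; σ²_Regulatory filing = ((11−5)/6)² = 1.000
te_Marketing collateral = (12 + 4·13 + 20)/6 = 84/6 = 14; σ²_Marketing collateral = ((20−12)/6)² = 1.778

Forward pass:
ES_Pilot run = 0; EF_Pilot run = 14
ES_QA = 14; EF_QA = 14+14 = 28
ES_Packaging design = max(EF_Pilot run=14, EF_QA=28) = 28; EF_Packaging design = 28+6 = 34
ES_Regulatory filing = 28; EF_Regulatory filing = 28+8 = 36
ES_Marketing collateral = max(EF_Packaging design=34, EF_Regulatory filing=36) = 36; EF_Marketing collateral = 36+14 = 50
Expected project duration μ = 50 weeks. Critical path: Pilot run → QA → Regulatory filing → Marketing collateral.

Variance along critical path = 1.000 + 7.111 + 1.000 + 1.778 = 10.889
σ = √10.889 = 3.300 weeks

3.30 weeks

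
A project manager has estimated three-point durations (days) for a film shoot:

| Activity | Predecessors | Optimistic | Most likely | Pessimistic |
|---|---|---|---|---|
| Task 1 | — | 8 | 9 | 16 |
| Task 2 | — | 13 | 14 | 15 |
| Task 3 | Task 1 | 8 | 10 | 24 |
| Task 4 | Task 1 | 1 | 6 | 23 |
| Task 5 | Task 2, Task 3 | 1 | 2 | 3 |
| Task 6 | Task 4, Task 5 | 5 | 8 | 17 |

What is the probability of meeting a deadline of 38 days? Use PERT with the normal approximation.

te_Task 1 = (8 + 4·9 + 16)/6 = 60/6 = 10; σ²_Task 1 = ((16−8)/6)² = 1.778
te_Task 2 = (13 + 4·14 + 15)/6 = 84/6 = 14; σ²_Task 2 = ((15−13)/6)² = 0.111
te_Task 3 = (8 + 4·10 + 24)/6 = 72/6 = 12; σ²_Task 3 = ((24−8)/6)² = 7.111
te_Task 4 = (1 + 4·6 + 23)/6 = 48/6 = 8; σ²_Task 4 = ((23−1)/6)² = 13.444
te_Task 5 = (1 + 4·2 + 3)/6 = 12/6 = 2; σ²_Task 5 = ((3−1)/6)² = 0.111
te_Task 6 = (5 + 4·8 + 17)/6 = 54/6 = 9; σ²_Task 6 = ((17−5)/6)² = 4.000

Forward pass:
ES_Task 1 = 0; EF_Task 1 = 10
ES_Task 2 = 0; EF_Task 2 = 14
ES_Task 3 = 10; EF_Task 3 = 10+12 = 22
ES_Task 4 = 10; EF_Task 4 = 10+8 = 18
ES_Task 5 = max(EF_Task 2=14, EF_Task 3=22) = 22; EF_Task 5 = 22+2 = 24
ES_Task 6 = max(EF_Task 4=18, EF_Task 5=24) = 24; EF_Task 6 = 24+9 = 33
Expected project duration μ = 33 days. Critical path: Task 1 → Task 3 → Task 5 → Task 6.

Variance along critical path = 1.778 + 7.111 + 0.111 + 4.000 = 13.000; σ = √13.000 = 3.606 days.
Z = (38 − 33) / 3.606 = 1.387
P(T ≤ 38) = Φ(1.387) ≈ 0.917

0.917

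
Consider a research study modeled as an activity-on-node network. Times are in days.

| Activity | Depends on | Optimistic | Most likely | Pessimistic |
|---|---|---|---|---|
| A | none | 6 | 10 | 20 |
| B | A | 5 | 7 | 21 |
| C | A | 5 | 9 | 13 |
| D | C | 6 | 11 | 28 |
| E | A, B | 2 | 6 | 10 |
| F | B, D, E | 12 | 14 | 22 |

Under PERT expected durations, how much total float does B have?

7 days

te_A = (6 + 4·10 + 20)/6 = 66/6 = 11
te_B = (5 + 4·7 + 21)/6 = 54/6 = 9
te_C = (5 + 4·9 + 13)/6 = 54/6 = 9
te_D = (6 + 4·11 + 28)/6 = 78/6 = 13
te_E = (2 + 4·6 + 10)/6 = 36/6 = 6
te_F = (12 + 4·14 + 22)/6 = 90/6 = 15

Forward pass:
ES_A = 0; EF_A = 11
ES_B = 11; EF_B = 11+9 = 20
ES_C = 11; EF_C = 11+9 = 20
ES_D = 20; EF_D = 20+13 = 33
ES_E = max(EF_A=11, EF_B=20) = 20; EF_E = 20+6 = 26
ES_F = max(EF_B=20, EF_D=33, EF_E=26) = 33; EF_F = 33+15 = 48
Expected project duration μ = 48 days. Critical path: A → C → D → F.

Backward pass:
LF_F = 48; LS_F = 48−15 = 33
LF_E = LS_F = 33; LS_E = 33−6 = 27
LF_D = LS_F = 33; LS_D = 33−13 = 20
LF_C = LS_D = 20; LS_C = 20−9 = 11
LF_B = min(LS_E=27, LS_F=33) = 27; LS_B = 27−9 = 18
LF_A = min(LS_B=18, LS_C=11, LS_E=27) = 11; LS_A = 11−11 = 0
Slack_B = LS_B − ES_B = 18 − 11 = 7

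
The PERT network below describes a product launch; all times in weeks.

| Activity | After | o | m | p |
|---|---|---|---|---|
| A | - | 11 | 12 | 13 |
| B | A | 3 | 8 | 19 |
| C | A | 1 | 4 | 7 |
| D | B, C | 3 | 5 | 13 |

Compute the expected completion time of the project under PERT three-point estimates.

te_A = (11 + 4·12 + 13)/6 = 72/6 = 12
te_B = (3 + 4·8 + 19)/6 = 54/6 = 9
te_C = (1 + 4·4 + 7)/6 = 24/6 = 4
te_D = (3 + 4·5 + 13)/6 = 36/6 = 6

Forward pass:
ES_A = 0; EF_A = 12
ES_B = 12; EF_B = 12+9 = 21
ES_C = 12; EF_C = 12+4 = 16
ES_D = max(EF_B=21, EF_C=16) = 21; EF_D = 21+6 = 27
Expected project duration μ = 27 weeks. Critical path: A → B → D.

27 weeks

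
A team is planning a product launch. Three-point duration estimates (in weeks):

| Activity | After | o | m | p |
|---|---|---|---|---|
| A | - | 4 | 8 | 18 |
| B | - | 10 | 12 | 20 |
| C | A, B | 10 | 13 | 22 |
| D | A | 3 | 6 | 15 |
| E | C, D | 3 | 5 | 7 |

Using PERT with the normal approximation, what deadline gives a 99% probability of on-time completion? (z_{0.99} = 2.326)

te_A = (4 + 4·8 + 18)/6 = 54/6 = 9; σ²_A = ((18−4)/6)² = 5.444
te_B = (10 + 4·12 + 20)/6 = 78/6 = 13; σ²_B = ((20−10)/6)² = 2.778
te_C = (10 + 4·13 + 22)/6 = 84/6 = 14; σ²_C = ((22−10)/6)² = 4.000
te_D = (3 + 4·6 + 15)/6 = 42/6 = 7; σ²_D = ((15−3)/6)² = 4.000
te_E = (3 + 4·5 + 7)/6 = 30/6 = 5; σ²_E = ((7−3)/6)² = 0.444

Forward pass:
ES_A = 0; EF_A = 9
ES_B = 0; EF_B = 13
ES_C = max(EF_A=9, EF_B=13) = 13; EF_C = 13+14 = 27
ES_D = 9; EF_D = 9+7 = 16
ES_E = max(EF_C=27, EF_D=16) = 27; EF_E = 27+5 = 32
Expected project duration μ = 32 weeks. Critical path: B → C → E.

Variance along critical path = 2.778 + 4.000 + 0.444 = 7.222; σ = 2.687 weeks.
D = μ + z·σ = 32 + 2.326·2.687 = 38.3 weeks

38.3 weeks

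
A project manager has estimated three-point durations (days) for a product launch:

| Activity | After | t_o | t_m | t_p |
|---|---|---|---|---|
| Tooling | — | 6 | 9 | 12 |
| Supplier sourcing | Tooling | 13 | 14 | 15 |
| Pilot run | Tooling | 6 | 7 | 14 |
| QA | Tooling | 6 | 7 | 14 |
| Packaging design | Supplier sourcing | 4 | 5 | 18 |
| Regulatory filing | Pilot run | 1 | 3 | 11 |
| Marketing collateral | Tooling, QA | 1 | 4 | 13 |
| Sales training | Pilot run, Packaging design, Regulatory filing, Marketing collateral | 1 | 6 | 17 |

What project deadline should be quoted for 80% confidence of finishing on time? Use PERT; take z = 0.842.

40.1 days

te_Tooling = (6 + 4·9 + 12)/6 = 54/6 = 9; σ²_Tooling = ((12−6)/6)² = 1.000
te_Supplier sourcing = (13 + 4·14 + 15)/6 = 84/6 = 14; σ²_Supplier sourcing = ((15−13)/6)² = 0.111
te_Pilot run = (6 + 4·7 + 14)/6 = 48/6 = 8; σ²_Pilot run = ((14−6)/6)² = 1.778
te_QA = (6 + 4·7 + 14)/6 = 48/6 = 8; σ²_QA = ((14−6)/6)² = 1.778
te_Packaging design = (4 + 4·5 + 18)/6 = 42/6 = 7; σ²_Packaging design = ((18−4)/6)² = 5.444
te_Regulatory filing = (1 + 4·3 + 11)/6 = 24/6 = 4; σ²_Regulatory filing = ((11−1)/6)² = 2.778
te_Marketing collateral = (1 + 4·4 + 13)/6 = 30/6 = 5; σ²_Marketing collateral = ((13−1)/6)² = 4.000
te_Sales training = (1 + 4·6 + 17)/6 = 42/6 = 7; σ²_Sales training = ((17−1)/6)² = 7.111

Forward pass:
ES_Tooling = 0; EF_Tooling = 9
ES_Supplier sourcing = 9; EF_Supplier sourcing = 9+14 = 23
ES_Pilot run = 9; EF_Pilot run = 9+8 = 17
ES_QA = 9; EF_QA = 9+8 = 17
ES_Packaging design = 23; EF_Packaging design = 23+7 = 30
ES_Regulatory filing = 17; EF_Regulatory filing = 17+4 = 21
ES_Marketing collateral = max(EF_Tooling=9, EF_QA=17) = 17; EF_Marketing collateral = 17+5 = 22
ES_Sales training = max(EF_Pilot run=17, EF_Packaging design=30, EF_Regulatory filing=21, EF_Marketing collateral=22) = 30; EF_Sales training = 30+7 = 37
Expected project duration μ = 37 days. Critical path: Tooling → Supplier sourcing → Packaging design → Sales training.

Variance along critical path = 1.000 + 0.111 + 5.444 + 7.111 = 13.667; σ = 3.697 days.
D = μ + z·σ = 37 + 0.842·3.697 = 40.1 days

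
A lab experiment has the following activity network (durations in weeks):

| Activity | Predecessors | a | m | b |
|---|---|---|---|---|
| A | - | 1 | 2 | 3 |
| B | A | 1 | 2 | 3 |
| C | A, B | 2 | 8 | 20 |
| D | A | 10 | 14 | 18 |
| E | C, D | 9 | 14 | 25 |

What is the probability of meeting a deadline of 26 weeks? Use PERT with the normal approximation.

0.048

te_A = (1 + 4·2 + 3)/6 = 12/6 = 2; σ²_A = ((3−1)/6)² = 0.111
te_B = (1 + 4·2 + 3)/6 = 12/6 = 2; σ²_B = ((3−1)/6)² = 0.111
te_C = (2 + 4·8 + 20)/6 = 54/6 = 9; σ²_C = ((20−2)/6)² = 9.000
te_D = (10 + 4·14 + 18)/6 = 84/6 = 14; σ²_D = ((18−10)/6)² = 1.778
te_E = (9 + 4·14 + 25)/6 = 90/6 = 15; σ²_E = ((25−9)/6)² = 7.111

Forward pass:
ES_A = 0; EF_A = 2
ES_B = 2; EF_B = 2+2 = 4
ES_C = max(EF_A=2, EF_B=4) = 4; EF_C = 4+9 = 13
ES_D = 2; EF_D = 2+14 = 16
ES_E = max(EF_C=13, EF_D=16) = 16; EF_E = 16+15 = 31
Expected project duration μ = 31 weeks. Critical path: A → D → E.

Variance along critical path = 0.111 + 1.778 + 7.111 = 9.000; σ = √9.000 = 3.000 weeks.
Z = (26 − 31) / 3.000 = -1.667
P(T ≤ 26) = Φ(-1.667) ≈ 0.048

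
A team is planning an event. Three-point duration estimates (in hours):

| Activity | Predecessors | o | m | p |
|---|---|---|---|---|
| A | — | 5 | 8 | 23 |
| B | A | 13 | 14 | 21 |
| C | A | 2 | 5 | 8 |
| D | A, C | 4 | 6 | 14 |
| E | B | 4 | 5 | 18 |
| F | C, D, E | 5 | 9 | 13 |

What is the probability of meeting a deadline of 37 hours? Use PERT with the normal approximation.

0.173

te_A = (5 + 4·8 + 23)/6 = 60/6 = 10; σ²_A = ((23−5)/6)² = 9.000
te_B = (13 + 4·14 + 21)/6 = 90/6 = 15; σ²_B = ((21−13)/6)² = 1.778
te_C = (2 + 4·5 + 8)/6 = 30/6 = 5; σ²_C = ((8−2)/6)² = 1.000
te_D = (4 + 4·6 + 14)/6 = 42/6 = 7; σ²_D = ((14−4)/6)² = 2.778
te_E = (4 + 4·5 + 18)/6 = 42/6 = 7; σ²_E = ((18−4)/6)² = 5.444
te_F = (5 + 4·9 + 13)/6 = 54/6 = 9; σ²_F = ((13−5)/6)² = 1.778

Forward pass:
ES_A = 0; EF_A = 10
ES_B = 10; EF_B = 10+15 = 25
ES_C = 10; EF_C = 10+5 = 15
ES_D = max(EF_A=10, EF_C=15) = 15; EF_D = 15+7 = 22
ES_E = 25; EF_E = 25+7 = 32
ES_F = max(EF_C=15, EF_D=22, EF_E=32) = 32; EF_F = 32+9 = 41
Expected project duration μ = 41 hours. Critical path: A → B → E → F.

Variance along critical path = 9.000 + 1.778 + 5.444 + 1.778 = 18.000; σ = √18.000 = 4.243 hours.
Z = (37 − 41) / 4.243 = -0.943
P(T ≤ 37) = Φ(-0.943) ≈ 0.173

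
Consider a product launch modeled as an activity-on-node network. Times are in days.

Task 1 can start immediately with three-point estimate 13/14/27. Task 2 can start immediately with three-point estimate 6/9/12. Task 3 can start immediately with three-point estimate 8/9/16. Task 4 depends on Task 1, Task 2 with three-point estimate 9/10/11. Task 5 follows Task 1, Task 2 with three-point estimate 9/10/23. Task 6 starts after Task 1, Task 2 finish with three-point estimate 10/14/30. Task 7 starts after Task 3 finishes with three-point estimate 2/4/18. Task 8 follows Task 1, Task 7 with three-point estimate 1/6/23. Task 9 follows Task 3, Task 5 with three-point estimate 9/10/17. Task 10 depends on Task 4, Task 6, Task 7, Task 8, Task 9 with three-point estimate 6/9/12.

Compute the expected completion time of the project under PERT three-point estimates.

48 days

te_Task 1 = (13 + 4·14 + 27)/6 = 96/6 = 16
te_Task 2 = (6 + 4·9 + 12)/6 = 54/6 = 9
te_Task 3 = (8 + 4·9 + 16)/6 = 60/6 = 10
te_Task 4 = (9 + 4·10 + 11)/6 = 60/6 = 10
te_Task 5 = (9 + 4·10 + 23)/6 = 72/6 = 12
te_Task 6 = (10 + 4·14 + 30)/6 = 96/6 = 16
te_Task 7 = (2 + 4·4 + 18)/6 = 36/6 = 6
te_Task 8 = (1 + 4·6 + 23)/6 = 48/6 = 8
te_Task 9 = (9 + 4·10 + 17)/6 = 66/6 = 11
te_Task 10 = (6 + 4·9 + 12)/6 = 54/6 = 9

Forward pass:
ES_Task 1 = 0; EF_Task 1 = 16
ES_Task 2 = 0; EF_Task 2 = 9
ES_Task 3 = 0; EF_Task 3 = 10
ES_Task 4 = max(EF_Task 1=16, EF_Task 2=9) = 16; EF_Task 4 = 16+10 = 26
ES_Task 5 = max(EF_Task 1=16, EF_Task 2=9) = 16; EF_Task 5 = 16+12 = 28
ES_Task 6 = max(EF_Task 1=16, EF_Task 2=9) = 16; EF_Task 6 = 16+16 = 32
ES_Task 7 = 10; EF_Task 7 = 10+6 = 16
ES_Task 8 = max(EF_Task 1=16, EF_Task 7=16) = 16; EF_Task 8 = 16+8 = 24
ES_Task 9 = max(EF_Task 3=10, EF_Task 5=28) = 28; EF_Task 9 = 28+11 = 39
ES_Task 10 = max(EF_Task 4=26, EF_Task 6=32, EF_Task 7=16, EF_Task 8=24, EF_Task 9=39) = 39; EF_Task 10 = 39+9 = 48
Expected project duration μ = 48 days. Critical path: Task 1 → Task 5 → Task 9 → Task 10.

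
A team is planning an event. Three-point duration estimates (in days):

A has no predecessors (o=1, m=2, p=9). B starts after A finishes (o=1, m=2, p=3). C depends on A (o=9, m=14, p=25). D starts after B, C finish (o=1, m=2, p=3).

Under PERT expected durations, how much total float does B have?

13 days

te_A = (1 + 4·2 + 9)/6 = 18/6 = 3
te_B = (1 + 4·2 + 3)/6 = 12/6 = 2
te_C = (9 + 4·14 + 25)/6 = 90/6 = 15
te_D = (1 + 4·2 + 3)/6 = 12/6 = 2

Forward pass:
ES_A = 0; EF_A = 3
ES_B = 3; EF_B = 3+2 = 5
ES_C = 3; EF_C = 3+15 = 18
ES_D = max(EF_B=5, EF_C=18) = 18; EF_D = 18+2 = 20
Expected project duration μ = 20 days. Critical path: A → C → D.

Backward pass:
LF_D = 20; LS_D = 20−2 = 18
LF_C = LS_D = 18; LS_C = 18−15 = 3
LF_B = LS_D = 18; LS_B = 18−2 = 16
LF_A = min(LS_B=16, LS_C=3) = 3; LS_A = 3−3 = 0
Slack_B = LS_B − ES_B = 16 − 3 = 13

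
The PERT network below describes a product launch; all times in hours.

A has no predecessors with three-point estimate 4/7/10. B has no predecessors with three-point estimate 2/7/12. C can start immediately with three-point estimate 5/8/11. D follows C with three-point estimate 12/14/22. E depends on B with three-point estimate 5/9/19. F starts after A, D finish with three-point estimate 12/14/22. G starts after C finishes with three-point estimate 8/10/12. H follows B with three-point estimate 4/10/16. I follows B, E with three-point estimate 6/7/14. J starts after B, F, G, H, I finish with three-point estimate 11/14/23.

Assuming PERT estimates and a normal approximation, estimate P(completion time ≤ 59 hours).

te_A = (4 + 4·7 + 10)/6 = 42/6 = 7; σ²_A = ((10−4)/6)² = 1.000
te_B = (2 + 4·7 + 12)/6 = 42/6 = 7; σ²_B = ((12−2)/6)² = 2.778
te_C = (5 + 4·8 + 11)/6 = 48/6 = 8; σ²_C = ((11−5)/6)² = 1.000
te_D = (12 + 4·14 + 22)/6 = 90/6 = 15; σ²_D = ((22−12)/6)² = 2.778
te_E = (5 + 4·9 + 19)/6 = 60/6 = 10; σ²_E = ((19−5)/6)² = 5.444
te_F = (12 + 4·14 + 22)/6 = 90/6 = 15; σ²_F = ((22−12)/6)² = 2.778
te_G = (8 + 4·10 + 12)/6 = 60/6 = 10; σ²_G = ((12−8)/6)² = 0.444
te_H = (4 + 4·10 + 16)/6 = 60/6 = 10; σ²_H = ((16−4)/6)² = 4.000
te_I = (6 + 4·7 + 14)/6 = 48/6 = 8; σ²_I = ((14−6)/6)² = 1.778
te_J = (11 + 4·14 + 23)/6 = 90/6 = 15; σ²_J = ((23−11)/6)² = 4.000

Forward pass:
ES_A = 0; EF_A = 7
ES_B = 0; EF_B = 7
ES_C = 0; EF_C = 8
ES_D = 8; EF_D = 8+15 = 23
ES_E = 7; EF_E = 7+10 = 17
ES_F = max(EF_A=7, EF_D=23) = 23; EF_F = 23+15 = 38
ES_G = 8; EF_G = 8+10 = 18
ES_H = 7; EF_H = 7+10 = 17
ES_I = max(EF_B=7, EF_E=17) = 17; EF_I = 17+8 = 25
ES_J = max(EF_B=7, EF_F=38, EF_G=18, EF_H=17, EF_I=25) = 38; EF_J = 38+15 = 53
Expected project duration μ = 53 hours. Critical path: C → D → F → J.

Variance along critical path = 1.000 + 2.778 + 2.778 + 4.000 = 10.556; σ = √10.556 = 3.249 hours.
Z = (59 − 53) / 3.249 = 1.847
P(T ≤ 59) = Φ(1.847) ≈ 0.968

0.968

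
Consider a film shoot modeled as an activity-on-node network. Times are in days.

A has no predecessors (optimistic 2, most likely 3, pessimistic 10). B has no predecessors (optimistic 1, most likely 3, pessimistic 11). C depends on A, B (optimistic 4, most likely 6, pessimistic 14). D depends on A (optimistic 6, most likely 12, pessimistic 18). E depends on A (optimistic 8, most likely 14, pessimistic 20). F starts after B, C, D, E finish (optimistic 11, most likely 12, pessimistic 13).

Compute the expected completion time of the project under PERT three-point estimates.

30 days

te_A = (2 + 4·3 + 10)/6 = 24/6 = 4
te_B = (1 + 4·3 + 11)/6 = 24/6 = 4
te_C = (4 + 4·6 + 14)/6 = 42/6 = 7
te_D = (6 + 4·12 + 18)/6 = 72/6 = 12
te_E = (8 + 4·14 + 20)/6 = 84/6 = 14
te_F = (11 + 4·12 + 13)/6 = 72/6 = 12

Forward pass:
ES_A = 0; EF_A = 4
ES_B = 0; EF_B = 4
ES_C = max(EF_A=4, EF_B=4) = 4; EF_C = 4+7 = 11
ES_D = 4; EF_D = 4+12 = 16
ES_E = 4; EF_E = 4+14 = 18
ES_F = max(EF_B=4, EF_C=11, EF_D=16, EF_E=18) = 18; EF_F = 18+12 = 30
Expected project duration μ = 30 days. Critical path: A → E → F.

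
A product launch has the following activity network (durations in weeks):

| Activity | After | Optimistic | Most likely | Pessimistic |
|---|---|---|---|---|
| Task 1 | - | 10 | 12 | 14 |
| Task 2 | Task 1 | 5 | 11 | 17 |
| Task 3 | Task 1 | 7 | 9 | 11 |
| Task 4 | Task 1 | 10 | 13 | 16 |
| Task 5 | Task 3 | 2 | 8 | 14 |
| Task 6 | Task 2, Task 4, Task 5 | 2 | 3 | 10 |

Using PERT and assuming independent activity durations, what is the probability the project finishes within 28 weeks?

0.026

te_Task 1 = (10 + 4·12 + 14)/6 = 72/6 = 12; σ²_Task 1 = ((14−10)/6)² = 0.444
te_Task 2 = (5 + 4·11 + 17)/6 = 66/6 = 11; σ²_Task 2 = ((17−5)/6)² = 4.000
te_Task 3 = (7 + 4·9 + 11)/6 = 54/6 = 9; σ²_Task 3 = ((11−7)/6)² = 0.444
te_Task 4 = (10 + 4·13 + 16)/6 = 78/6 = 13; σ²_Task 4 = ((16−10)/6)² = 1.000
te_Task 5 = (2 + 4·8 + 14)/6 = 48/6 = 8; σ²_Task 5 = ((14−2)/6)² = 4.000
te_Task 6 = (2 + 4·3 + 10)/6 = 24/6 = 4; σ²_Task 6 = ((10−2)/6)² = 1.778

Forward pass:
ES_Task 1 = 0; EF_Task 1 = 12
ES_Task 2 = 12; EF_Task 2 = 12+11 = 23
ES_Task 3 = 12; EF_Task 3 = 12+9 = 21
ES_Task 4 = 12; EF_Task 4 = 12+13 = 25
ES_Task 5 = 21; EF_Task 5 = 21+8 = 29
ES_Task 6 = max(EF_Task 2=23, EF_Task 4=25, EF_Task 5=29) = 29; EF_Task 6 = 29+4 = 33
Expected project duration μ = 33 weeks. Critical path: Task 1 → Task 3 → Task 5 → Task 6.

Variance along critical path = 0.444 + 0.444 + 4.000 + 1.778 = 6.667; σ = √6.667 = 2.582 weeks.
Z = (28 − 33) / 2.582 = -1.936
P(T ≤ 28) = Φ(-1.936) ≈ 0.026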